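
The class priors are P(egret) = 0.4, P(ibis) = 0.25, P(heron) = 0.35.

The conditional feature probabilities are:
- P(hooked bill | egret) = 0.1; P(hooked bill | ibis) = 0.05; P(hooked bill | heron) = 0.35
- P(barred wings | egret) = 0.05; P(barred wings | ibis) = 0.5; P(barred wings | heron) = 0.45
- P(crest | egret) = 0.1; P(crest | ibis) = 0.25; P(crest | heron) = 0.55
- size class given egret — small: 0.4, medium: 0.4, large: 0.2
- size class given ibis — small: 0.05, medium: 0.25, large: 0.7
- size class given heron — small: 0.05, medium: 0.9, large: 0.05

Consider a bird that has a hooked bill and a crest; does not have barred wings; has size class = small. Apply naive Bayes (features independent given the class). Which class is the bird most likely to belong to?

egret: 0.4 × 0.1 × (1−0.05) × 0.1 × 0.4 = 0.00152
ibis: 0.25 × 0.05 × (1−0.5) × 0.25 × 0.05 = 0.000078125
heron: 0.35 × 0.35 × (1−0.45) × 0.55 × 0.05 = 0.0018528125
Highest score → heron.

heron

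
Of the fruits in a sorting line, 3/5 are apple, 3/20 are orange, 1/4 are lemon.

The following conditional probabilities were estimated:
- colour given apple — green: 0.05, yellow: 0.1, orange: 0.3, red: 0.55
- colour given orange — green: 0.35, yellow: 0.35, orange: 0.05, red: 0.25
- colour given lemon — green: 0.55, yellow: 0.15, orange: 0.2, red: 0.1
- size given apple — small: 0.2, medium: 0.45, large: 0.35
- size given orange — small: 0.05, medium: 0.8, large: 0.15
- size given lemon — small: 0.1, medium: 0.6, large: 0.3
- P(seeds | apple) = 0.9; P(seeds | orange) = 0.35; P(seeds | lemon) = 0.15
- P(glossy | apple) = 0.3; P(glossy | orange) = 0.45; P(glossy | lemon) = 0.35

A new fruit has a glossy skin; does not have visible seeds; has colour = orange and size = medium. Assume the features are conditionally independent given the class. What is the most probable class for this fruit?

apple: 0.6 × 0.3 × 0.45 × (1−0.9) × 0.3 = 0.00243
orange: 0.15 × 0.05 × 0.8 × (1−0.35) × 0.45 = 0.001755
lemon: 0.25 × 0.2 × 0.6 × (1−0.15) × 0.35 = 0.008925
Highest score → lemon.

lemon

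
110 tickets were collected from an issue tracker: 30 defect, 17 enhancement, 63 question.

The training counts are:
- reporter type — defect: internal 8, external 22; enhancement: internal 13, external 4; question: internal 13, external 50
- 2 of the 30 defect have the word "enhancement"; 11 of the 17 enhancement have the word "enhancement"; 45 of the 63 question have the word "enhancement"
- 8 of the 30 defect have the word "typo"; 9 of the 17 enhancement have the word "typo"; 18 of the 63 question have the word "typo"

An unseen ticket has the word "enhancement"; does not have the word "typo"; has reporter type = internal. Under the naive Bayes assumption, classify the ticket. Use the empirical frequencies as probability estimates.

defect: (30/110) × (8/30) × (2/30) × (22/30) ≈ 0.00355556
enhancement: (17/110) × (13/17) × (11/17) × (8/17) ≈ 0.0359862
question: (63/110) × (13/63) × (45/63) × (45/63) ≈ 0.0602968
Highest score → question.

question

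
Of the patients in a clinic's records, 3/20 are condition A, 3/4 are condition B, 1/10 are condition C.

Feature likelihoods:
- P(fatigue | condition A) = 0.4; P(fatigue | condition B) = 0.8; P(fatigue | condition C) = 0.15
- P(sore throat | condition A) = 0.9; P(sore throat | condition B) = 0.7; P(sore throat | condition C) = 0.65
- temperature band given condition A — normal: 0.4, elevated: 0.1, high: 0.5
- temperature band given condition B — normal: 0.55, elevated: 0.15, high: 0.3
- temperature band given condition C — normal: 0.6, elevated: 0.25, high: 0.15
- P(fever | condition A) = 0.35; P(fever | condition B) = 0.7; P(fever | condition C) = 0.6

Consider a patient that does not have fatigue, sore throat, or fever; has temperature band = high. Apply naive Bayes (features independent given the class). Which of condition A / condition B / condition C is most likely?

condition A: 0.15 × (1−0.4) × (1−0.9) × 0.5 × (1−0.35) = 0.002925
condition B: 0.75 × (1−0.8) × (1−0.7) × 0.3 × (1−0.7) = 0.00405
condition C: 0.1 × (1−0.15) × (1−0.65) × 0.15 × (1−0.6) = 0.001785
Highest score → condition B.

condition B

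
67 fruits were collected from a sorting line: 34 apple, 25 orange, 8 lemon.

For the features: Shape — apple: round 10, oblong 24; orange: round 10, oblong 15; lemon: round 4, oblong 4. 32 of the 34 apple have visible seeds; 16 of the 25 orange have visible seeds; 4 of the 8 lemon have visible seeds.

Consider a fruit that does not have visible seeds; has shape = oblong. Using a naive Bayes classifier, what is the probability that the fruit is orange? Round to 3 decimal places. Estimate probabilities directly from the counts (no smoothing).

apple: (34/67) × (24/34) × (2/34) ≈ 0.0210711
orange: (25/67) × (15/25) × (9/25) ≈ 0.080597
lemon: (8/67) × (4/8) × (4/8) ≈ 0.0298507
P(orange | x) = 0.080597 / 0.1315188 ≈ 0.613

0.613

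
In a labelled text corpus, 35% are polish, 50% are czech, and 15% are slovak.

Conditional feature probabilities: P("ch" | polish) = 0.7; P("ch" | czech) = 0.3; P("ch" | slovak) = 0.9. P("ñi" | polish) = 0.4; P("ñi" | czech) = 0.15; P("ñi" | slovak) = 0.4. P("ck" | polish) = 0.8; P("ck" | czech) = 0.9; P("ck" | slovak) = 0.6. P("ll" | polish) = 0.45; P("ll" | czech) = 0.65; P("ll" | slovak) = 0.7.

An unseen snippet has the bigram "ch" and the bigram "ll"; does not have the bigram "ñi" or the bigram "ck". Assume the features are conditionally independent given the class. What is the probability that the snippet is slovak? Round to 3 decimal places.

0.513

polish: 0.35 × 0.7 × (1−0.4) × (1−0.8) × 0.45 = 0.01323
czech: 0.5 × 0.3 × (1−0.15) × (1−0.9) × 0.65 = 0.0082875
slovak: 0.15 × 0.9 × (1−0.4) × (1−0.6) × 0.7 = 0.02268
P(slovak | x) = 0.02268 / 0.0441975 ≈ 0.513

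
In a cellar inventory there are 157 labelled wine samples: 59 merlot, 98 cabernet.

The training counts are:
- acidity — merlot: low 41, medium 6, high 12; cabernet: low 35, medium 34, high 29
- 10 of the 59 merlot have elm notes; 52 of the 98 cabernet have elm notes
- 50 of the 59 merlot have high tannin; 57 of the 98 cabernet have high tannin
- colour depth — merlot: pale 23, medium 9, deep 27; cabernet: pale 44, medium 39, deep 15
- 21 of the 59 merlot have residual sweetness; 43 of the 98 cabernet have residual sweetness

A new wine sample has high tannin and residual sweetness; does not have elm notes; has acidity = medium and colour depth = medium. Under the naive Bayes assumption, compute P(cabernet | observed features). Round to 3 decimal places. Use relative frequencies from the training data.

0.876

merlot: (59/157) × (6/59) × (49/59) × (50/59) × (9/59) × (21/59) ≈ 0.0014604
cabernet: (98/157) × (34/98) × (46/98) × (57/98) × (39/98) × (43/98) ≈ 0.0103238
P(cabernet | x) = 0.0103238 / 0.0117842 ≈ 0.876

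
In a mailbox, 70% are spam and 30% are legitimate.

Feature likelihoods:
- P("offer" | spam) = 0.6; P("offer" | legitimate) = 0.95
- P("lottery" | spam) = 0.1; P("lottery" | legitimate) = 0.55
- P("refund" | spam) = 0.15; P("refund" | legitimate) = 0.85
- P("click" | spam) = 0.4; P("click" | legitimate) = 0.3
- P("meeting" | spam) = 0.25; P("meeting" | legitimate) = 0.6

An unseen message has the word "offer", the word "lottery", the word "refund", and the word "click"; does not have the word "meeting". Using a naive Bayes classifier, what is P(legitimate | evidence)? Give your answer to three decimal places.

0.894

spam: 0.7 × 0.6 × 0.1 × 0.15 × 0.4 × (1−0.25) = 0.00189
legitimate: 0.3 × 0.95 × 0.55 × 0.85 × 0.3 × (1−0.6) = 0.0159885
P(legitimate | x) = 0.0159885 / 0.0178785 ≈ 0.894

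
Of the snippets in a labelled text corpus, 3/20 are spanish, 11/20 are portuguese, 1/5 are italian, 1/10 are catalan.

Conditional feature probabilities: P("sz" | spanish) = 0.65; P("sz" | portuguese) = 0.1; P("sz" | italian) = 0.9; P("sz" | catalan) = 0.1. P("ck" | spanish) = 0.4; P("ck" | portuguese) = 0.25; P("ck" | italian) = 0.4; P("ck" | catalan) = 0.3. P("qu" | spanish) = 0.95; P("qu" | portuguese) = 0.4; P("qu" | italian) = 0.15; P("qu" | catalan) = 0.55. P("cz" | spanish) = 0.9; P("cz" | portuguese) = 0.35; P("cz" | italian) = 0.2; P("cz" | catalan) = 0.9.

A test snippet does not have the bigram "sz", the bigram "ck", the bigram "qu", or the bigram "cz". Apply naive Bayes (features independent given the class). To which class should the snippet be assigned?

portuguese

spanish: 0.15 × (1−0.65) × (1−0.4) × (1−0.95) × (1−0.9) = 0.0001575
portuguese: 0.55 × (1−0.1) × (1−0.25) × (1−0.4) × (1−0.35) = 0.1447875
italian: 0.2 × (1−0.9) × (1−0.4) × (1−0.15) × (1−0.2) = 0.00816
catalan: 0.1 × (1−0.1) × (1−0.3) × (1−0.55) × (1−0.9) = 0.002835
Highest score → portuguese.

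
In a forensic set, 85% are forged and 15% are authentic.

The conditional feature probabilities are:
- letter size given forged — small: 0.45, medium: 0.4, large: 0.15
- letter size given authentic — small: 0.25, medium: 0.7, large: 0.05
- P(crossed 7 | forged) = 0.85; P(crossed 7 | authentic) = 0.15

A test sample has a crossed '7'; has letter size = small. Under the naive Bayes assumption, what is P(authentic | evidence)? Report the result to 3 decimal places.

0.017

forged: 0.85 × 0.45 × 0.85 = 0.325125
authentic: 0.15 × 0.25 × 0.15 = 0.005625
P(authentic | x) = 0.005625 / 0.33075 ≈ 0.017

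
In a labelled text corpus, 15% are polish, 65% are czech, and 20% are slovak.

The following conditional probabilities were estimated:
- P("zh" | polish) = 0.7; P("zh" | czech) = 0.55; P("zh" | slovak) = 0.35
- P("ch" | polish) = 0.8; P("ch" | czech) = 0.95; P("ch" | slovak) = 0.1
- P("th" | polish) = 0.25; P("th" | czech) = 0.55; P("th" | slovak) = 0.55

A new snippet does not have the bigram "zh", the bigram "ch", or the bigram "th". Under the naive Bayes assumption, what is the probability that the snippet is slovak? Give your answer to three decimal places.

0.798

polish: 0.15 × (1−0.7) × (1−0.8) × (1−0.25) = 0.00675
czech: 0.65 × (1−0.55) × (1−0.95) × (1−0.55) = 0.00658125
slovak: 0.2 × (1−0.35) × (1−0.1) × (1−0.55) = 0.05265
P(slovak | x) = 0.05265 / 0.06598125 ≈ 0.798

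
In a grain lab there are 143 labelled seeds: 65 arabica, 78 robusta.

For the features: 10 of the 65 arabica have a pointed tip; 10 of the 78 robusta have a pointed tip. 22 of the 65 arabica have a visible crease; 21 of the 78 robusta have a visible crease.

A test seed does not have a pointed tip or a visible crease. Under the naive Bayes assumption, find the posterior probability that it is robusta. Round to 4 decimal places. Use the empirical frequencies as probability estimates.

arabica: (65/143) × (55/65) × (43/65) ≈ 0.254438
robusta: (78/143) × (68/78) × (57/78) ≈ 0.347499
P(robusta | x) = 0.347499 / 0.601937 ≈ 0.5773

0.5773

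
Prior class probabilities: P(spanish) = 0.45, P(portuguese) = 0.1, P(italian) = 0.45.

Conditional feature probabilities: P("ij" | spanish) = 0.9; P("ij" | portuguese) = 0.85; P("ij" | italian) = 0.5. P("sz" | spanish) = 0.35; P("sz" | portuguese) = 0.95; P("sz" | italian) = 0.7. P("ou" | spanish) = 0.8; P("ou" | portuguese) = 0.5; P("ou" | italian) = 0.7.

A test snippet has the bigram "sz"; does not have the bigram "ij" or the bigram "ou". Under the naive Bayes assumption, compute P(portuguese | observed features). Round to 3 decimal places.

spanish: 0.45 × (1−0.9) × 0.35 × (1−0.8) = 0.00315
portuguese: 0.1 × (1−0.85) × 0.95 × (1−0.5) = 0.007125
italian: 0.45 × (1−0.5) × 0.7 × (1−0.7) = 0.04725
P(portuguese | x) = 0.007125 / 0.057525 ≈ 0.124

0.124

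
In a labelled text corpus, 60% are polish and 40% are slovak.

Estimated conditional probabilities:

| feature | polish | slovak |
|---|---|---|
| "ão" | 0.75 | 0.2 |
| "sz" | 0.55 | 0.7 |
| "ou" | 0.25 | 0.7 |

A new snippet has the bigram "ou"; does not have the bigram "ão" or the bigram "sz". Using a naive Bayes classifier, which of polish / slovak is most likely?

polish: 0.6 × (1−0.75) × (1−0.55) × 0.25 = 0.016875
slovak: 0.4 × (1−0.2) × (1−0.7) × 0.7 = 0.0672
Highest score → slovak.

slovak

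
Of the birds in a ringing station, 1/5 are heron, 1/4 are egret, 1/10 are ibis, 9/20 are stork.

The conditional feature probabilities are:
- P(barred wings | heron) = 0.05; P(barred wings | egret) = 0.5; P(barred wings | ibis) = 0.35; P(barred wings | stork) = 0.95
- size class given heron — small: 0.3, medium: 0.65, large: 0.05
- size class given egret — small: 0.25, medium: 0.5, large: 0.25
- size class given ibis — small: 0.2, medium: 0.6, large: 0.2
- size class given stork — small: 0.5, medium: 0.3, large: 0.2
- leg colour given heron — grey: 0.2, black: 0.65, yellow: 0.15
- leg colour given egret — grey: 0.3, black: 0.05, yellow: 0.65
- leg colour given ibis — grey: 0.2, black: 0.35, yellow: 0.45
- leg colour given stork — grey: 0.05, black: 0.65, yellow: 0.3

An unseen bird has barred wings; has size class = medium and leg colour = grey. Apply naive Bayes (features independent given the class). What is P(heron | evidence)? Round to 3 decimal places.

0.042

heron: 0.2 × 0.05 × 0.65 × 0.2 = 0.0013
egret: 0.25 × 0.5 × 0.5 × 0.3 = 0.01875
ibis: 0.1 × 0.35 × 0.6 × 0.2 = 0.0042
stork: 0.45 × 0.95 × 0.3 × 0.05 = 0.0064125
P(heron | x) = 0.0013 / 0.0306625 ≈ 0.042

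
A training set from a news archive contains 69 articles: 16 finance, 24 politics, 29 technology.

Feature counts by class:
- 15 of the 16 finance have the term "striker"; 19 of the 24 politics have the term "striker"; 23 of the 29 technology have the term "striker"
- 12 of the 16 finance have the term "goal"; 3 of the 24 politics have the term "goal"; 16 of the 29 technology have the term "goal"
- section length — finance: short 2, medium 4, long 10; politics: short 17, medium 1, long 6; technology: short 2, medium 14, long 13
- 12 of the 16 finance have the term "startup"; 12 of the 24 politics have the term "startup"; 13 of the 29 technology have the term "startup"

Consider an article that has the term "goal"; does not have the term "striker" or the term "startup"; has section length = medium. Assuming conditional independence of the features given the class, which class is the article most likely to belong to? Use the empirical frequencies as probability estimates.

technology

finance: (16/69) × (1/16) × (12/16) × (4/16) × (4/16) ≈ 0.000679348
politics: (24/69) × (5/24) × (3/24) × (1/24) × (12/24) ≈ 0.000188708
technology: (29/69) × (6/29) × (16/29) × (14/29) × (16/29) ≈ 0.0127784
Highest score → technology.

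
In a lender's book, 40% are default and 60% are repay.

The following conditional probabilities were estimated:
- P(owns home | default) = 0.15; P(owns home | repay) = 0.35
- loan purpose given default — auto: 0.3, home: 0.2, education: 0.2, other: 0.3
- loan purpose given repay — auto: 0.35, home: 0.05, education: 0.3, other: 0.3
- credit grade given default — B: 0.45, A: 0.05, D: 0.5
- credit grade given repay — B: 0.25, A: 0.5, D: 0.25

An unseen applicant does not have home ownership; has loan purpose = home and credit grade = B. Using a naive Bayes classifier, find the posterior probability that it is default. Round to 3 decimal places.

default: 0.4 × (1−0.15) × 0.2 × 0.45 = 0.0306
repay: 0.6 × (1−0.35) × 0.05 × 0.25 = 0.004875
P(default | x) = 0.0306 / 0.035475 ≈ 0.863

0.863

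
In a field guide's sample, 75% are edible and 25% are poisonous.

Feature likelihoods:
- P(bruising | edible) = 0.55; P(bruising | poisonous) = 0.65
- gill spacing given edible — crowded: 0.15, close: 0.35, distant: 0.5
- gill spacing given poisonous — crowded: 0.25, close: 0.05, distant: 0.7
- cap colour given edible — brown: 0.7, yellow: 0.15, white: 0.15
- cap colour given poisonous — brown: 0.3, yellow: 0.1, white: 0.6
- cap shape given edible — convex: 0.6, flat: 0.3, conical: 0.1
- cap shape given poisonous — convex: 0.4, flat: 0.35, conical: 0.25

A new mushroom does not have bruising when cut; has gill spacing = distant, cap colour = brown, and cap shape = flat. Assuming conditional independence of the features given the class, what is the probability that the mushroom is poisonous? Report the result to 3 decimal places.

0.154

edible: 0.75 × (1−0.55) × 0.5 × 0.7 × 0.3 = 0.0354375
poisonous: 0.25 × (1−0.65) × 0.7 × 0.3 × 0.35 = 0.00643125
P(poisonous | x) = 0.00643125 / 0.04186875 ≈ 0.154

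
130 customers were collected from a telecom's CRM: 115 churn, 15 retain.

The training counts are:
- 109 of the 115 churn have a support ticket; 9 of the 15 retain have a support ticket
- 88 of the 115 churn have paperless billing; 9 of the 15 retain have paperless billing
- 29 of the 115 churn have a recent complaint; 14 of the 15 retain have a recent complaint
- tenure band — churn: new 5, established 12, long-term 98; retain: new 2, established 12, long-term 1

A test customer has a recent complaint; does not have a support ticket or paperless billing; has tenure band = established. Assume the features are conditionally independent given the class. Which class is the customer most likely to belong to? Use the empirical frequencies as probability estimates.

churn: (115/130) × (6/115) × (27/115) × (29/115) × (12/115) ≈ 0.00028514
retain: (15/130) × (6/15) × (6/15) × (14/15) × (12/15) ≈ 0.0137846
Highest score → retain.

retain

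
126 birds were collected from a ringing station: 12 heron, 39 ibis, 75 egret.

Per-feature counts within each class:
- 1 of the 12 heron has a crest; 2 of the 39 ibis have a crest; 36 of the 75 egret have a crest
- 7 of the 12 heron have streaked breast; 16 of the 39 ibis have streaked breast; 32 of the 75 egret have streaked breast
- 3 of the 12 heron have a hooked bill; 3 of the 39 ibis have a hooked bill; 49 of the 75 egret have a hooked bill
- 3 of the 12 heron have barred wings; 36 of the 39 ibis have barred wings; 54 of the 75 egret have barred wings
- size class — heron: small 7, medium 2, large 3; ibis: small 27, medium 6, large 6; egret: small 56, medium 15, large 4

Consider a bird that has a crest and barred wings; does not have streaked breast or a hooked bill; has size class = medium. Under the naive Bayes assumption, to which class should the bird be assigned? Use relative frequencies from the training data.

heron: (12/126) × (1/12) × (5/12) × (9/12) × (3/12) × (2/12) ≈ 0.00010334
ibis: (39/126) × (2/39) × (23/39) × (36/39) × (36/39) × (6/39) ≈ 0.00122711
egret: (75/126) × (36/75) × (43/75) × (26/75) × (54/75) × (15/75) ≈ 0.00817737
Highest score → egret.

egret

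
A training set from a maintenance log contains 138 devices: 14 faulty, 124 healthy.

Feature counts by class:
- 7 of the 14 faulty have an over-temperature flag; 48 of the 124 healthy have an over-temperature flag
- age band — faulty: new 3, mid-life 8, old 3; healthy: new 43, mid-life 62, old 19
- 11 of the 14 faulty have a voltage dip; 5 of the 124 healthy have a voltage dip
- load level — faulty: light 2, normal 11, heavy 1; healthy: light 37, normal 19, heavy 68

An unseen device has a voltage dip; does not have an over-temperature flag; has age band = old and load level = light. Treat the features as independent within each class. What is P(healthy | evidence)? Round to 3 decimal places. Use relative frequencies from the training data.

0.454

faulty: (14/138) × (7/14) × (3/14) × (11/14) × (2/14) ≈ 0.00122005
healthy: (124/138) × (76/124) × (19/124) × (5/124) × (37/124) ≈ 0.0010153
P(healthy | x) = 0.0010153 / 0.00223535 ≈ 0.454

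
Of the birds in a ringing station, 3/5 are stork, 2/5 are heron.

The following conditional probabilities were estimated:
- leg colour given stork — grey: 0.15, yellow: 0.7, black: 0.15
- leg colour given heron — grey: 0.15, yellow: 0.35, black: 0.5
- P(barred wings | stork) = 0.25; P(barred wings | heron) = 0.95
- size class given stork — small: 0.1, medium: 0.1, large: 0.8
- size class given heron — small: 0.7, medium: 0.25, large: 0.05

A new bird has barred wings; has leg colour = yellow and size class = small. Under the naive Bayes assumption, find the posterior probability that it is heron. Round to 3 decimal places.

0.899

stork: 0.6 × 0.7 × 0.25 × 0.1 = 0.0105
heron: 0.4 × 0.35 × 0.95 × 0.7 = 0.0931
P(heron | x) = 0.0931 / 0.1036 ≈ 0.899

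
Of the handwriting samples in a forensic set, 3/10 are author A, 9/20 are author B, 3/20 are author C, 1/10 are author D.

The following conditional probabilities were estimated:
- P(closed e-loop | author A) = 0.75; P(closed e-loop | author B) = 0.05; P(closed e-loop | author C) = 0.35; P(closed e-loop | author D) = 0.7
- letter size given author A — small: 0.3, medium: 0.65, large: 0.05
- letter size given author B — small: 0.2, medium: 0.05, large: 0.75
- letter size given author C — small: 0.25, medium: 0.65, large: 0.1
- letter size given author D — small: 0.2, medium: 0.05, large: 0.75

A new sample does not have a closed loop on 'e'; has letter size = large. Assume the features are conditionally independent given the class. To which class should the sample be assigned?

author B

author A: 0.3 × (1−0.75) × 0.05 = 0.00375
author B: 0.45 × (1−0.05) × 0.75 = 0.320625
author C: 0.15 × (1−0.35) × 0.1 = 0.00975
author D: 0.1 × (1−0.7) × 0.75 = 0.0225
Highest score → author B.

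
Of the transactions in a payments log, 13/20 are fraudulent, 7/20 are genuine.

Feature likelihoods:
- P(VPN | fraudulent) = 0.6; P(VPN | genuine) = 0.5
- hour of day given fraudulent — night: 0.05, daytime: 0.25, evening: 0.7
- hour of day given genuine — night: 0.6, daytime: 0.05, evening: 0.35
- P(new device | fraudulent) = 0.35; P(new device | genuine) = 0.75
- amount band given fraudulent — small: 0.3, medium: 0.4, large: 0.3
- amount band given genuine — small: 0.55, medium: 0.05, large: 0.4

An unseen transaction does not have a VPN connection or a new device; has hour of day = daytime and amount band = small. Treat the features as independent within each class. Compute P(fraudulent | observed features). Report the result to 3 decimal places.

0.913

fraudulent: 0.65 × (1−0.6) × 0.25 × (1−0.35) × 0.3 = 0.012675
genuine: 0.35 × (1−0.5) × 0.05 × (1−0.75) × 0.55 = 0.001203125
P(fraudulent | x) = 0.012675 / 0.013878125 ≈ 0.913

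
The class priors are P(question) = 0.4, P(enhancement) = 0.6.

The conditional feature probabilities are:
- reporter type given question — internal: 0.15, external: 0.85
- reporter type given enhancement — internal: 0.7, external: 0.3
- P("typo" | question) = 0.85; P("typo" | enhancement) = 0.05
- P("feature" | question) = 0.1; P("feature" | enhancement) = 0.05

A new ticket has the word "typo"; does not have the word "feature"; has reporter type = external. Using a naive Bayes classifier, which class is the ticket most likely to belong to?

question

question: 0.4 × 0.85 × 0.85 × (1−0.1) = 0.2601
enhancement: 0.6 × 0.3 × 0.05 × (1−0.05) = 0.00855
Highest score → question.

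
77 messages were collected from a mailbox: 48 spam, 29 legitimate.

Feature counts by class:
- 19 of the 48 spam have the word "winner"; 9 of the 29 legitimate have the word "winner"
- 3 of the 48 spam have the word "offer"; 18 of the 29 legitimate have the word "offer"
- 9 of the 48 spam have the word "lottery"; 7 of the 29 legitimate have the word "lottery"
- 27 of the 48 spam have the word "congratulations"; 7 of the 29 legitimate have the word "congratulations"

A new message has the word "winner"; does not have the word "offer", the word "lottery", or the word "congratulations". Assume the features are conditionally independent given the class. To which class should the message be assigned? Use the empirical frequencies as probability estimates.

spam

spam: (48/77) × (19/48) × (45/48) × (39/48) × (21/48) ≈ 0.082231
legitimate: (29/77) × (9/29) × (11/29) × (22/29) × (22/29) ≈ 0.025515
Highest score → spam.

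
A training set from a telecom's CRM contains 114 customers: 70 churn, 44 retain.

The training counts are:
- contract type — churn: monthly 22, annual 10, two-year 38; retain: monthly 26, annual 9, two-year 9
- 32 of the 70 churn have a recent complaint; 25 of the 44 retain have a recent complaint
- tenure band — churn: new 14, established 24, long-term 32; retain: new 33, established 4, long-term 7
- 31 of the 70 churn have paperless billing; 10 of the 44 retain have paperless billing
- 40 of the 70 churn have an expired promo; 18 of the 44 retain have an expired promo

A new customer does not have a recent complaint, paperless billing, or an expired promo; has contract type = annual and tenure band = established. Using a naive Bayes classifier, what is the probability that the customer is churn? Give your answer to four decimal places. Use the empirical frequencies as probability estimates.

churn: (70/114) × (10/70) × (38/70) × (24/70) × (39/70) × (30/70) ≈ 0.00389838
retain: (44/114) × (9/44) × (19/44) × (4/44) × (34/44) × (26/44) ≈ 0.00141512
P(churn | x) = 0.00389838 / 0.0053135 ≈ 0.7337

0.7337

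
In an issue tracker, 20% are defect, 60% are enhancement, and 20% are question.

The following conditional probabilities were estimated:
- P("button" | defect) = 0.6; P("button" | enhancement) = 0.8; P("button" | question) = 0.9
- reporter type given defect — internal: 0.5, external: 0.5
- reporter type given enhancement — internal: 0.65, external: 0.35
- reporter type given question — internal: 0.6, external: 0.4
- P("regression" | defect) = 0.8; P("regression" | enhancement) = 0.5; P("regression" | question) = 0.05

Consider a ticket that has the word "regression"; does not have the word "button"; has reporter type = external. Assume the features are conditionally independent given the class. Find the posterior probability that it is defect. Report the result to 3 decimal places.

0.599

defect: 0.2 × (1−0.6) × 0.5 × 0.8 = 0.032
enhancement: 0.6 × (1−0.8) × 0.35 × 0.5 = 0.021
question: 0.2 × (1−0.9) × 0.4 × 0.05 = 0.0004
P(defect | x) = 0.032 / 0.0534 ≈ 0.599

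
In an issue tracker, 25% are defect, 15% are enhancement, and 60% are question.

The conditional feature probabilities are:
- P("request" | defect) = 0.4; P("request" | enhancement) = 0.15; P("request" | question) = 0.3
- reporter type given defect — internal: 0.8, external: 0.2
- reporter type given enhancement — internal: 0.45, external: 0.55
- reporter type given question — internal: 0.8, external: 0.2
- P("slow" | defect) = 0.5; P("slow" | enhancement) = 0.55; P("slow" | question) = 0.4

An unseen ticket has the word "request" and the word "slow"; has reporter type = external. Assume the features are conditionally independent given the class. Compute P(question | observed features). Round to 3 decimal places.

defect: 0.25 × 0.4 × 0.2 × 0.5 = 0.01
enhancement: 0.15 × 0.15 × 0.55 × 0.55 = 0.00680625
question: 0.6 × 0.3 × 0.2 × 0.4 = 0.0144
P(question | x) = 0.0144 / 0.03120625 ≈ 0.461

0.461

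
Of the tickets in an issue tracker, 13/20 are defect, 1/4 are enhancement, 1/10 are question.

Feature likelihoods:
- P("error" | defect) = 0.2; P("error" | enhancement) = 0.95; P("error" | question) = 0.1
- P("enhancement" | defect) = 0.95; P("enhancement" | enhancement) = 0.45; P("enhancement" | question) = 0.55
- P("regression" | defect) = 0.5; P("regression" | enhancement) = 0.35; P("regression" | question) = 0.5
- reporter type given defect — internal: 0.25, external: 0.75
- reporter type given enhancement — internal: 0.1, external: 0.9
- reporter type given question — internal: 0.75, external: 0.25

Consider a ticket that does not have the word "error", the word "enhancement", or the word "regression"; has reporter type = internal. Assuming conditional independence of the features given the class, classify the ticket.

question

defect: 0.65 × (1−0.2) × (1−0.95) × (1−0.5) × 0.25 = 0.00325
enhancement: 0.25 × (1−0.95) × (1−0.45) × (1−0.35) × 0.1 = 0.000446875
question: 0.1 × (1−0.1) × (1−0.55) × (1−0.5) × 0.75 = 0.0151875
Highest score → question.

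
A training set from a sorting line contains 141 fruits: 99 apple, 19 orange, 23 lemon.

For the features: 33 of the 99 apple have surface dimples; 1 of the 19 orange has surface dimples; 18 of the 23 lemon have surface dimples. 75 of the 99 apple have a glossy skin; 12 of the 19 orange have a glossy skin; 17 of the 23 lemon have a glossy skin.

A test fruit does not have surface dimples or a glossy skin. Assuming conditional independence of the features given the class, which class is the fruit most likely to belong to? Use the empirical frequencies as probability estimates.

apple

apple: (99/141) × (66/99) × (24/99) ≈ 0.113475
orange: (19/141) × (18/19) × (7/19) ≈ 0.0470325
lemon: (23/141) × (5/23) × (6/23) ≈ 0.00925069
Highest score → apple.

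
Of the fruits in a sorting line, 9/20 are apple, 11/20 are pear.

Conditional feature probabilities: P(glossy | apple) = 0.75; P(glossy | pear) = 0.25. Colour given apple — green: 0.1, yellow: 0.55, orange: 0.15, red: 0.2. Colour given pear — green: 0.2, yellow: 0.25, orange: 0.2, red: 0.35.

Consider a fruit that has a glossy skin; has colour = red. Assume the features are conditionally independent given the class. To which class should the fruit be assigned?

apple

apple: 0.45 × 0.75 × 0.2 = 0.0675
pear: 0.55 × 0.25 × 0.35 = 0.048125
Highest score → apple.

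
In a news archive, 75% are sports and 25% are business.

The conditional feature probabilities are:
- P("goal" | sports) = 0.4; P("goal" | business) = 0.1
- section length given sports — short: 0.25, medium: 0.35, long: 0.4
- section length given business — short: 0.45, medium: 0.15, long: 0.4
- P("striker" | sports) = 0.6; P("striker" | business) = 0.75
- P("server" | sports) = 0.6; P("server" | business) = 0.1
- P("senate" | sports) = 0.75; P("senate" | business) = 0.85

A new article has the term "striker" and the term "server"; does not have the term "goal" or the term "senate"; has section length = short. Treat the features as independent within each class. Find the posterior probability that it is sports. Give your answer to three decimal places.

0.899

sports: 0.75 × (1−0.4) × 0.25 × 0.6 × 0.6 × (1−0.75) = 0.010125
business: 0.25 × (1−0.1) × 0.45 × 0.75 × 0.1 × (1−0.85) = 0.0011390625
P(sports | x) = 0.010125 / 0.0112640625 ≈ 0.899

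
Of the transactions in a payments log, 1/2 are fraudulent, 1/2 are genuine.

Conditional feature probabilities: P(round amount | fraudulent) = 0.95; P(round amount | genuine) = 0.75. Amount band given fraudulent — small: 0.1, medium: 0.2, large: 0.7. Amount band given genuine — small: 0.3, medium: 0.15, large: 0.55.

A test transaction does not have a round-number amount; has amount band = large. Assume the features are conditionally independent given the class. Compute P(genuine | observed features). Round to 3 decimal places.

fraudulent: 0.5 × (1−0.95) × 0.7 = 0.0175
genuine: 0.5 × (1−0.75) × 0.55 = 0.06875
P(genuine | x) = 0.06875 / 0.08625 ≈ 0.797

0.797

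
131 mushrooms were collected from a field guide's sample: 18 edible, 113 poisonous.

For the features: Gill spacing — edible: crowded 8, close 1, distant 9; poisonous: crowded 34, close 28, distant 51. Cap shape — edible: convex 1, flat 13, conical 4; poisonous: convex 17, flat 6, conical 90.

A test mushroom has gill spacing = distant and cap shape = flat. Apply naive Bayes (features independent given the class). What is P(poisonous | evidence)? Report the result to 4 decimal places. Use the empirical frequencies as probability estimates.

edible: (18/131) × (9/18) × (13/18) ≈ 0.0496183
poisonous: (113/131) × (51/113) × (6/113) ≈ 0.0206715
P(poisonous | x) = 0.0206715 / 0.0702898 ≈ 0.2941

0.2941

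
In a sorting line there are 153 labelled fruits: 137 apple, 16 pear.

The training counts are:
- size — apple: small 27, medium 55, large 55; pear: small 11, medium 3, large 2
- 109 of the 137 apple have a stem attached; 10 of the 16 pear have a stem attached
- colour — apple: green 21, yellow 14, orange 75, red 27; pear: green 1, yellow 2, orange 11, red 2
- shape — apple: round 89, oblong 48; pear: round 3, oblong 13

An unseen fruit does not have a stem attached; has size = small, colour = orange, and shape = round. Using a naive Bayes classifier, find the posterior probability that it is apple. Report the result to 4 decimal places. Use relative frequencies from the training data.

0.7868

apple: (137/153) × (27/137) × (28/137) × (75/137) × (89/137) ≈ 0.0128268
pear: (16/153) × (11/16) × (6/16) × (11/16) × (3/16) ≈ 0.00347541
P(apple | x) = 0.0128268 / 0.01630221 ≈ 0.7868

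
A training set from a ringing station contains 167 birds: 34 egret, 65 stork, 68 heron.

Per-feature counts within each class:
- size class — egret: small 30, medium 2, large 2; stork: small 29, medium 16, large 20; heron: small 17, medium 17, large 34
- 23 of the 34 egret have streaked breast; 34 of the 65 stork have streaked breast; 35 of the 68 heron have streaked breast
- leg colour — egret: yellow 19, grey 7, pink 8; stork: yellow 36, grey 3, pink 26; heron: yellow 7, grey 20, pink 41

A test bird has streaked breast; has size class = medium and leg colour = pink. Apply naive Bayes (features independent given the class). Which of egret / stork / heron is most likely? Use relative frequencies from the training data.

egret: (34/167) × (2/34) × (23/34) × (8/34) ≈ 0.00190622
stork: (65/167) × (16/65) × (34/65) × (26/65) ≈ 0.0200461
heron: (68/167) × (17/68) × (35/68) × (41/68) ≈ 0.0315912
Highest score → heron.

heron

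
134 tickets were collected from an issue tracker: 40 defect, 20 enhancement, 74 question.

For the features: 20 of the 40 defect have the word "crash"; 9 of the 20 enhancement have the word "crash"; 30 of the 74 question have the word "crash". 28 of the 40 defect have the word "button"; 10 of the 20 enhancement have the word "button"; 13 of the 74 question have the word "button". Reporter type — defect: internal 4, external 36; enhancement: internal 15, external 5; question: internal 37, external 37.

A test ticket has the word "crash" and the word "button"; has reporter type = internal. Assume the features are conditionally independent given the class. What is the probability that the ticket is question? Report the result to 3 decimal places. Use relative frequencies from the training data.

defect: (40/134) × (20/40) × (28/40) × (4/40) ≈ 0.0104478
enhancement: (20/134) × (9/20) × (10/20) × (15/20) ≈ 0.0251866
question: (74/134) × (30/74) × (13/74) × (37/74) ≈ 0.0196652
P(question | x) = 0.0196652 / 0.0552996 ≈ 0.356

0.356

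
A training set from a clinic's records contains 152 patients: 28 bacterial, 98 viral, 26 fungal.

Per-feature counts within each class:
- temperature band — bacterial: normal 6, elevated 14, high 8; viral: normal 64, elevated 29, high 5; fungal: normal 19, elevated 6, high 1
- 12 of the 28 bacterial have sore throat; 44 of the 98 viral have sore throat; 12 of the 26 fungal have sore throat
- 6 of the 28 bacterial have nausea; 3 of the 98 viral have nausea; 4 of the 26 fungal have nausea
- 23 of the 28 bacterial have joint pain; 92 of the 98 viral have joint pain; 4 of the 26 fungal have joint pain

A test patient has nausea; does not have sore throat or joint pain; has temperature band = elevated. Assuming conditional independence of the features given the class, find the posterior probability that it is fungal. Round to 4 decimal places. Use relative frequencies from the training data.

0.5558

bacterial: (28/152) × (14/28) × (16/28) × (6/28) × (5/28) ≈ 0.00201396
viral: (98/152) × (29/98) × (54/98) × (3/98) × (6/98) ≈ 0.000197035
fungal: (26/152) × (6/26) × (14/26) × (4/26) × (22/26) ≈ 0.00276693
P(fungal | x) = 0.00276693 / 0.004977925 ≈ 0.5558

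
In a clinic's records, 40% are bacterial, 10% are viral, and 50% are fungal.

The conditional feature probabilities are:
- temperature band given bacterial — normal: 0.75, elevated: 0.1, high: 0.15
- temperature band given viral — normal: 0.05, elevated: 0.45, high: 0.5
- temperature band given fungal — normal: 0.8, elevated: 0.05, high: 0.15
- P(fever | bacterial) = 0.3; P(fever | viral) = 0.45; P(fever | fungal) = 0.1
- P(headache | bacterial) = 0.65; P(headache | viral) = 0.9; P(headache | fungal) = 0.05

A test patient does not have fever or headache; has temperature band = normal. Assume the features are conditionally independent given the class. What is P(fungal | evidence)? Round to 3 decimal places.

bacterial: 0.4 × 0.75 × (1−0.3) × (1−0.65) = 0.0735
viral: 0.1 × 0.05 × (1−0.45) × (1−0.9) = 0.000275
fungal: 0.5 × 0.8 × (1−0.1) × (1−0.05) = 0.342
P(fungal | x) = 0.342 / 0.415775 ≈ 0.823

0.823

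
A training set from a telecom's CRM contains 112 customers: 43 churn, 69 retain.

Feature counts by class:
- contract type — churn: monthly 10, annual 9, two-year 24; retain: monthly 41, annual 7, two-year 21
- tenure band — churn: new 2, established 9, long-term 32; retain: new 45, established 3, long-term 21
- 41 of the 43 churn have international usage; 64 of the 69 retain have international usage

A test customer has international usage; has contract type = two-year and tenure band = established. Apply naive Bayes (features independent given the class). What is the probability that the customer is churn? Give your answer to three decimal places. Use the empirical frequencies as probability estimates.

0.850

churn: (43/112) × (24/43) × (9/43) × (41/43) ≈ 0.0427644
retain: (69/112) × (21/69) × (3/69) × (64/69) ≈ 0.00756144
P(churn | x) = 0.0427644 / 0.05032584 ≈ 0.850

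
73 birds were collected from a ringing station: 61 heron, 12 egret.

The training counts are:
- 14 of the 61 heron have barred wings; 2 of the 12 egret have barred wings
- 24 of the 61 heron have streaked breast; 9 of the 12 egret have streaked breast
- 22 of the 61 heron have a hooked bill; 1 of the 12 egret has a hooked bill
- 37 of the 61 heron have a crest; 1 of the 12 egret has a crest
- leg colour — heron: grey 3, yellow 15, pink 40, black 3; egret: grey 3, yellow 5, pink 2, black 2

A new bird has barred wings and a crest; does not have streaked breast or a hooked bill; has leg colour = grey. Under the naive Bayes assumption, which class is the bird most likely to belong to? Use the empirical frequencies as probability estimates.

heron: (61/73) × (14/61) × (37/61) × (39/61) × (37/61) × (3/61) ≈ 0.00221858
egret: (12/73) × (2/12) × (3/12) × (11/12) × (1/12) × (3/12) ≈ 0.000130803
Highest score → heron.

heron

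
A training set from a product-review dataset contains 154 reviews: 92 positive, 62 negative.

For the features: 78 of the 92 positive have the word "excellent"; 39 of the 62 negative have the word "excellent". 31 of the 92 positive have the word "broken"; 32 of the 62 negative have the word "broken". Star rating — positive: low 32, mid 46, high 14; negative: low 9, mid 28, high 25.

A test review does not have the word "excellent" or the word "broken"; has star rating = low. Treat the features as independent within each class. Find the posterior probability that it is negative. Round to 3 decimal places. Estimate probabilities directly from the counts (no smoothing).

positive: (92/154) × (14/92) × (61/92) × (32/92) ≈ 0.0209658
negative: (62/154) × (23/62) × (30/62) × (9/62) ≈ 0.0104903
P(negative | x) = 0.0104903 / 0.0314561 ≈ 0.333

0.333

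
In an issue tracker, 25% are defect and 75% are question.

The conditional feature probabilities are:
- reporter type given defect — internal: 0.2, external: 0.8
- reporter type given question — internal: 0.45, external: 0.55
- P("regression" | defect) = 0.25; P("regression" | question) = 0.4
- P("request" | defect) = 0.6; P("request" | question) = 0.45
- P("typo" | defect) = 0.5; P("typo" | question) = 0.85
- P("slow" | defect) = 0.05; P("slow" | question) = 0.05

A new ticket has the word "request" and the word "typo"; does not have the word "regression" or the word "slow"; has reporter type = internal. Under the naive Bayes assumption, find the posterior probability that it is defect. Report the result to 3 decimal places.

defect: 0.25 × 0.2 × (1−0.25) × 0.6 × 0.5 × (1−0.05) = 0.0106875
question: 0.75 × 0.45 × (1−0.4) × 0.45 × 0.85 × (1−0.05) = 0.0735834375
P(defect | x) = 0.0106875 / 0.0842709375 ≈ 0.127

0.127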